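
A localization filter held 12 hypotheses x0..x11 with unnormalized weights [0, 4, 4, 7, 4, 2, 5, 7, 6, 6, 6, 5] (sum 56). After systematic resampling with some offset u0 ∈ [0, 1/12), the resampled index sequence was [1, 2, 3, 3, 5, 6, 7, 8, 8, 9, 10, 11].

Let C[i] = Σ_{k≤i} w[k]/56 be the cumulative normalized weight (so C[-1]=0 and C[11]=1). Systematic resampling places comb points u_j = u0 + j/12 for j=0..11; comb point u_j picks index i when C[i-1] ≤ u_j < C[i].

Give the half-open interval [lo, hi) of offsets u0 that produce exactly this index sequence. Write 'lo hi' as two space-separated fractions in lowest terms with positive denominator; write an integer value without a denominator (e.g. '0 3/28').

C = [0, 1/14, 1/7, 15/56, 19/56, 3/8, 13/28, 33/56, 39/56, 45/56, 51/56, 1]
j=0 picked index 1: u0 ∈ [0, 1/14)
j=1 picked index 2: u0 ∈ [-1/84, 5/84)
j=2 picked index 3: u0 ∈ [-1/42, 17/168)
j=3 picked index 3: u0 ∈ [-3/28, 1/56)
j=4 picked index 5: u0 ∈ [1/168, 1/24)
j=5 picked index 6: u0 ∈ [-1/24, 1/21)
j=6 picked index 7: u0 ∈ [-1/28, 5/56)
j=7 picked index 8: u0 ∈ [1/168, 19/168)
j=8 picked index 8: u0 ∈ [-13/168, 5/168)
j=9 picked index 9: u0 ∈ [-3/56, 3/56)
j=10 picked index 10: u0 ∈ [-5/168, 13/168)
j=11 picked index 11: u0 ∈ [-1/168, 1/12)
intersection: [1/168, 1/56)

1/168 1/56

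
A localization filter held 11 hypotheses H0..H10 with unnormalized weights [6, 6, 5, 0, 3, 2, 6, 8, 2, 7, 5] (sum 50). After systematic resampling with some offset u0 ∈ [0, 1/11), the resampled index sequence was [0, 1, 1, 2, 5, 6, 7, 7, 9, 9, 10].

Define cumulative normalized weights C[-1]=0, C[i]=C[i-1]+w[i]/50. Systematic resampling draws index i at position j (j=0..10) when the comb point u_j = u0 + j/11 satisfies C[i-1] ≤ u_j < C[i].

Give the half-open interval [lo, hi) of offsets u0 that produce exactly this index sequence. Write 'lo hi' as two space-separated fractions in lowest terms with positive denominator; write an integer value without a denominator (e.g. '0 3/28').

C = [3/25, 6/25, 17/50, 17/50, 2/5, 11/25, 14/25, 18/25, 19/25, 9/10, 1]
j=0 picked index 0: u0 ∈ [0, 3/25)
j=1 picked index 1: u0 ∈ [8/275, 41/275)
j=2 picked index 1: u0 ∈ [-17/275, 16/275)
j=3 picked index 2: u0 ∈ [-9/275, 37/550)
j=4 picked index 5: u0 ∈ [2/55, 21/275)
j=5 picked index 6: u0 ∈ [-4/275, 29/275)
j=6 picked index 7: u0 ∈ [4/275, 48/275)
j=7 picked index 7: u0 ∈ [-21/275, 23/275)
j=8 picked index 9: u0 ∈ [9/275, 19/110)
j=9 picked index 9: u0 ∈ [-16/275, 9/110)
j=10 picked index 10: u0 ∈ [-1/110, 1/11)
intersection: [2/55, 16/275)

2/55 16/275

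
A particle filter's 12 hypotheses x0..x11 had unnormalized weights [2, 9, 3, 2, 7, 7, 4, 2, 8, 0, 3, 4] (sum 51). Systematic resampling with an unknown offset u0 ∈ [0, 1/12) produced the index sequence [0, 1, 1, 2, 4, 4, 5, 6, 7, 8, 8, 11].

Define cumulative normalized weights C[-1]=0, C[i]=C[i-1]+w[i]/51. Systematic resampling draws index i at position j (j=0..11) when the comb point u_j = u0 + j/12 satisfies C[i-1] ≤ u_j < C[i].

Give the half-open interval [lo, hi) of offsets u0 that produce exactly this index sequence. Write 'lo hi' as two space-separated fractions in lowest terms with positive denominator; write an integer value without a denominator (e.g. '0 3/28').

C = [2/51, 11/51, 14/51, 16/51, 23/51, 10/17, 2/3, 12/17, 44/51, 44/51, 47/51, 1]
j=0 picked index 0: u0 ∈ [0, 2/51)
j=1 picked index 1: u0 ∈ [-3/68, 9/68)
j=2 picked index 1: u0 ∈ [-13/102, 5/102)
j=3 picked index 2: u0 ∈ [-7/204, 5/204)
j=4 picked index 4: u0 ∈ [-1/51, 2/17)
j=5 picked index 4: u0 ∈ [-7/68, 7/204)
j=6 picked index 5: u0 ∈ [-5/102, 3/34)
j=7 picked index 6: u0 ∈ [1/204, 1/12)
j=8 picked index 7: u0 ∈ [0, 2/51)
j=9 picked index 8: u0 ∈ [-3/68, 23/204)
j=10 picked index 8: u0 ∈ [-13/102, 1/34)
j=11 picked index 11: u0 ∈ [1/204, 1/12)
intersection: [1/204, 5/204)

1/204 5/204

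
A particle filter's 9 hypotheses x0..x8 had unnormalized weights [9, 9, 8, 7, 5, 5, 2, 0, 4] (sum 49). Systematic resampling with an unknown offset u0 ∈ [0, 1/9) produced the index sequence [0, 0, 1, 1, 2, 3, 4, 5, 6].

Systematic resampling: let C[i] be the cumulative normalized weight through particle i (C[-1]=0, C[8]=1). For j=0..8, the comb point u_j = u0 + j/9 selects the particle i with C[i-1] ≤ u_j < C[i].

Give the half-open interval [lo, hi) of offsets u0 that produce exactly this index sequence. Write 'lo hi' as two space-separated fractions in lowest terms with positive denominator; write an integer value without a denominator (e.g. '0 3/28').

C = [9/49, 18/49, 26/49, 33/49, 38/49, 43/49, 45/49, 45/49, 1]
j=0 picked index 0: u0 ∈ [0, 9/49)
j=1 picked index 0: u0 ∈ [-1/9, 32/441)
j=2 picked index 1: u0 ∈ [-17/441, 64/441)
j=3 picked index 1: u0 ∈ [-22/147, 5/147)
j=4 picked index 2: u0 ∈ [-34/441, 38/441)
j=5 picked index 3: u0 ∈ [-11/441, 52/441)
j=6 picked index 4: u0 ∈ [1/147, 16/147)
j=7 picked index 5: u0 ∈ [-1/441, 44/441)
j=8 picked index 6: u0 ∈ [-5/441, 13/441)
intersection: [1/147, 13/441)

1/147 13/441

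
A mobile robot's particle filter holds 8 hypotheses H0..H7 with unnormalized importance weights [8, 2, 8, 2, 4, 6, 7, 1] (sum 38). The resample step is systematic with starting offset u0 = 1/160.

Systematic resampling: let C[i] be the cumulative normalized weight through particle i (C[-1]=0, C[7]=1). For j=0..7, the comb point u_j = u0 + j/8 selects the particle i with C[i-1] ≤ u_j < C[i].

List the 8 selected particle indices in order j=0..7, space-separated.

C = [4/19, 5/19, 9/19, 10/19, 12/19, 15/19, 37/38, 1]
j=0: u_0=1/160 ∈ [0, 4/19) → index 0
j=1: u_1=21/160 ∈ [0, 4/19) → index 0
j=2: u_2=41/160 ∈ [4/19, 5/19) → index 1
j=3: u_3=61/160 ∈ [5/19, 9/19) → index 2
j=4: u_4=81/160 ∈ [9/19, 10/19) → index 3
j=5: u_5=101/160 ∈ [10/19, 12/19) → index 4
j=6: u_6=121/160 ∈ [12/19, 15/19) → index 5
j=7: u_7=141/160 ∈ [15/19, 37/38) → index 6

0 0 1 2 3 4 5 6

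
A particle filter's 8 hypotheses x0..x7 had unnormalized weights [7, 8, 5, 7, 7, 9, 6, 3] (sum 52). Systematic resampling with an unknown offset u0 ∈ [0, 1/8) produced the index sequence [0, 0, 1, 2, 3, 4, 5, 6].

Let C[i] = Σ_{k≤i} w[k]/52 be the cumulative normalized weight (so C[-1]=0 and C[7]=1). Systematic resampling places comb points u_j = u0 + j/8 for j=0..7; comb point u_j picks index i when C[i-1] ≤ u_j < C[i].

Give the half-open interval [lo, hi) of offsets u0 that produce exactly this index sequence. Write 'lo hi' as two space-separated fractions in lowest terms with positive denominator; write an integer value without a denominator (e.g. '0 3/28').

0 1/104

C = [7/52, 15/52, 5/13, 27/52, 17/26, 43/52, 49/52, 1]
j=0 picked index 0: u0 ∈ [0, 7/52)
j=1 picked index 0: u0 ∈ [-1/8, 1/104)
j=2 picked index 1: u0 ∈ [-3/26, 1/26)
j=3 picked index 2: u0 ∈ [-9/104, 1/104)
j=4 picked index 3: u0 ∈ [-3/26, 1/52)
j=5 picked index 4: u0 ∈ [-11/104, 3/104)
j=6 picked index 5: u0 ∈ [-5/52, 1/13)
j=7 picked index 6: u0 ∈ [-5/104, 7/104)
intersection: [0, 1/104)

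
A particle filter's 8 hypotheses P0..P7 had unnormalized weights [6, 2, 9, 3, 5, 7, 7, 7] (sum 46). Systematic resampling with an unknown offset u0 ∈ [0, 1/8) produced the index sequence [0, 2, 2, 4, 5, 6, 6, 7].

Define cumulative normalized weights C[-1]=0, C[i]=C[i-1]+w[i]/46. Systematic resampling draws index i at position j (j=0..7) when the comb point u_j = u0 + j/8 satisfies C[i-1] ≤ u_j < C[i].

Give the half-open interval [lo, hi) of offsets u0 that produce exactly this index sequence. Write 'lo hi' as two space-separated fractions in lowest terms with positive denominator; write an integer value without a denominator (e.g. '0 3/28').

13/184 9/92

C = [3/23, 4/23, 17/46, 10/23, 25/46, 16/23, 39/46, 1]
j=0 picked index 0: u0 ∈ [0, 3/23)
j=1 picked index 2: u0 ∈ [9/184, 45/184)
j=2 picked index 2: u0 ∈ [-7/92, 11/92)
j=3 picked index 4: u0 ∈ [11/184, 31/184)
j=4 picked index 5: u0 ∈ [1/23, 9/46)
j=5 picked index 6: u0 ∈ [13/184, 41/184)
j=6 picked index 6: u0 ∈ [-5/92, 9/92)
j=7 picked index 7: u0 ∈ [-5/184, 1/8)
intersection: [13/184, 9/92)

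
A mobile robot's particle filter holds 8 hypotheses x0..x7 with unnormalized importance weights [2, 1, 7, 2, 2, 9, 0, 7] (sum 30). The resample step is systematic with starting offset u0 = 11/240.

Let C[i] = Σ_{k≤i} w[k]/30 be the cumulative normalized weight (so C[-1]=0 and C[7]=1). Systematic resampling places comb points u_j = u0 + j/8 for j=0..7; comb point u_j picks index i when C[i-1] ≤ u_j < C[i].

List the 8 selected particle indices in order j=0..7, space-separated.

0 2 2 4 5 5 7 7

C = [1/15, 1/10, 1/3, 2/5, 7/15, 23/30, 23/30, 1]
j=0: u_0=11/240 ∈ [0, 1/15) → index 0
j=1: u_1=41/240 ∈ [1/10, 1/3) → index 2
j=2: u_2=71/240 ∈ [1/10, 1/3) → index 2
j=3: u_3=101/240 ∈ [2/5, 7/15) → index 4
j=4: u_4=131/240 ∈ [7/15, 23/30) → index 5
j=5: u_5=161/240 ∈ [7/15, 23/30) → index 5
j=6: u_6=191/240 ∈ [23/30, 1) → index 7
j=7: u_7=221/240 ∈ [23/30, 1) → index 7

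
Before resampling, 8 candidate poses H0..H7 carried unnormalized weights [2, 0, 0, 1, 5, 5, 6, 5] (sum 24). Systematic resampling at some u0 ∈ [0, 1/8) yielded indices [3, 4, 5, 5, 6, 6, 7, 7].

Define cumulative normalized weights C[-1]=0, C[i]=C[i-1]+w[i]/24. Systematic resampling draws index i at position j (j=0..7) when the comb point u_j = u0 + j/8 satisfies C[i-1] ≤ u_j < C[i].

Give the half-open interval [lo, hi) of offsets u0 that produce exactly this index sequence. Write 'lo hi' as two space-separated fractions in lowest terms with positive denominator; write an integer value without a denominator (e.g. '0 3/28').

1/12 1/8

C = [1/12, 1/12, 1/12, 1/8, 1/3, 13/24, 19/24, 1]
j=0 picked index 3: u0 ∈ [1/12, 1/8)
j=1 picked index 4: u0 ∈ [0, 5/24)
j=2 picked index 5: u0 ∈ [1/12, 7/24)
j=3 picked index 5: u0 ∈ [-1/24, 1/6)
j=4 picked index 6: u0 ∈ [1/24, 7/24)
j=5 picked index 6: u0 ∈ [-1/12, 1/6)
j=6 picked index 7: u0 ∈ [1/24, 1/4)
j=7 picked index 7: u0 ∈ [-1/12, 1/8)
intersection: [1/12, 1/8)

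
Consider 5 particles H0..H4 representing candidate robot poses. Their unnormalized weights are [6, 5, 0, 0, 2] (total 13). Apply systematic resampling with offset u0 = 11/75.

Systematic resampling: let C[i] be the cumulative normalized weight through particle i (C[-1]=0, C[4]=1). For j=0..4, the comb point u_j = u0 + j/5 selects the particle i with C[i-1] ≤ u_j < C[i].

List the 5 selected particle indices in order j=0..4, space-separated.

C = [6/13, 11/13, 11/13, 11/13, 1]
j=0: u_0=11/75 ∈ [0, 6/13) → index 0
j=1: u_1=26/75 ∈ [0, 6/13) → index 0
j=2: u_2=41/75 ∈ [6/13, 11/13) → index 1
j=3: u_3=56/75 ∈ [6/13, 11/13) → index 1
j=4: u_4=71/75 ∈ [11/13, 1) → index 4

0 0 1 1 4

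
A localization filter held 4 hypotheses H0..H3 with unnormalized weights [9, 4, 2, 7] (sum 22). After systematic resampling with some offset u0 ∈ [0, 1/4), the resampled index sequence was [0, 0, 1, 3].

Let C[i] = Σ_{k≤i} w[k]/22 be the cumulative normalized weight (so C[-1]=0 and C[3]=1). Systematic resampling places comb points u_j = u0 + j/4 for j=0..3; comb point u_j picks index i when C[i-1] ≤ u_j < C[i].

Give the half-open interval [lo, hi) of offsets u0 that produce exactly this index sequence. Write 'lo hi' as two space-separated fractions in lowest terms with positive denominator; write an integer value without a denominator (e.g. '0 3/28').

0 1/11

C = [9/22, 13/22, 15/22, 1]
j=0 picked index 0: u0 ∈ [0, 9/22)
j=1 picked index 0: u0 ∈ [-1/4, 7/44)
j=2 picked index 1: u0 ∈ [-1/11, 1/11)
j=3 picked index 3: u0 ∈ [-3/44, 1/4)
intersection: [0, 1/11)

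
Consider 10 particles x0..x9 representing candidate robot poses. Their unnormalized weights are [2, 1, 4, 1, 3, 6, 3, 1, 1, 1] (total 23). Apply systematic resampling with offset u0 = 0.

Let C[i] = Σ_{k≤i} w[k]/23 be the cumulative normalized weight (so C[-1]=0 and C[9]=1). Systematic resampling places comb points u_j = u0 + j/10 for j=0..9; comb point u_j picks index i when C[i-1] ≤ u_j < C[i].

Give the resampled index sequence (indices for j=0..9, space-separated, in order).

0 1 2 2 4 5 5 5 6 7

C = [2/23, 3/23, 7/23, 8/23, 11/23, 17/23, 20/23, 21/23, 22/23, 1]
j=0: u_0=0 ∈ [0, 2/23) → index 0
j=1: u_1=1/10 ∈ [2/23, 3/23) → index 1
j=2: u_2=1/5 ∈ [3/23, 7/23) → index 2
j=3: u_3=3/10 ∈ [3/23, 7/23) → index 2
j=4: u_4=2/5 ∈ [8/23, 11/23) → index 4
j=5: u_5=1/2 ∈ [11/23, 17/23) → index 5
j=6: u_6=3/5 ∈ [11/23, 17/23) → index 5
j=7: u_7=7/10 ∈ [11/23, 17/23) → index 5
j=8: u_8=4/5 ∈ [17/23, 20/23) → index 6
j=9: u_9=9/10 ∈ [20/23, 21/23) → index 7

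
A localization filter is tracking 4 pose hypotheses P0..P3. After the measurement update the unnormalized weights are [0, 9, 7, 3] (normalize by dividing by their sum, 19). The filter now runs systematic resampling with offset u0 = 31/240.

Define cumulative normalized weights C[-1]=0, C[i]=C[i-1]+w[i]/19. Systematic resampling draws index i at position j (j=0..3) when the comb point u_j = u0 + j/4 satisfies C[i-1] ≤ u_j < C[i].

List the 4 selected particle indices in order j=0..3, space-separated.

1 1 2 3

C = [0, 9/19, 16/19, 1]
j=0: u_0=31/240 ∈ [0, 9/19) → index 1
j=1: u_1=91/240 ∈ [0, 9/19) → index 1
j=2: u_2=151/240 ∈ [9/19, 16/19) → index 2
j=3: u_3=211/240 ∈ [16/19, 1) → index 3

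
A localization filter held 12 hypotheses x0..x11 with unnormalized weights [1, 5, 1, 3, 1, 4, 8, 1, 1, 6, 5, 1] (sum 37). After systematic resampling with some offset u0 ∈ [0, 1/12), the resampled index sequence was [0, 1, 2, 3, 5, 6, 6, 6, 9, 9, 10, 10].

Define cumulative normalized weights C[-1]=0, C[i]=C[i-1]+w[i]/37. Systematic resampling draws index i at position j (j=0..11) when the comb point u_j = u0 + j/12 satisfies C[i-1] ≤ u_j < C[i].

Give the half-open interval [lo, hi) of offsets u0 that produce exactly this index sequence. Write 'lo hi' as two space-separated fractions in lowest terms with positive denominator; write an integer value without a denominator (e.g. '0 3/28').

C = [1/37, 6/37, 7/37, 10/37, 11/37, 15/37, 23/37, 24/37, 25/37, 31/37, 36/37, 1]
j=0 picked index 0: u0 ∈ [0, 1/37)
j=1 picked index 1: u0 ∈ [-25/444, 35/444)
j=2 picked index 2: u0 ∈ [-1/222, 5/222)
j=3 picked index 3: u0 ∈ [-9/148, 3/148)
j=4 picked index 5: u0 ∈ [-4/111, 8/111)
j=5 picked index 6: u0 ∈ [-5/444, 91/444)
j=6 picked index 6: u0 ∈ [-7/74, 9/74)
j=7 picked index 6: u0 ∈ [-79/444, 17/444)
j=8 picked index 9: u0 ∈ [1/111, 19/111)
j=9 picked index 9: u0 ∈ [-11/148, 13/148)
j=10 picked index 10: u0 ∈ [1/222, 31/222)
j=11 picked index 10: u0 ∈ [-35/444, 25/444)
intersection: [1/111, 3/148)

1/111 3/148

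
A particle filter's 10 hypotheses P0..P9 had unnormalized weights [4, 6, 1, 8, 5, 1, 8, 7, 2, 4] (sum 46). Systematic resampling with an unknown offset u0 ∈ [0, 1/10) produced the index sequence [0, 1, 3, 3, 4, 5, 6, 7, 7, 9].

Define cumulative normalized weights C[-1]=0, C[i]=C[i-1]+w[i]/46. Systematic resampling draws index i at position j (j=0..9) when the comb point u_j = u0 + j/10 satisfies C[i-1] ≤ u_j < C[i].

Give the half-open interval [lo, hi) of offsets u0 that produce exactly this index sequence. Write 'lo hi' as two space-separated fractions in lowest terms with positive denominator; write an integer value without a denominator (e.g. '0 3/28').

C = [2/23, 5/23, 11/46, 19/46, 12/23, 25/46, 33/46, 20/23, 21/23, 1]
j=0 picked index 0: u0 ∈ [0, 2/23)
j=1 picked index 1: u0 ∈ [-3/230, 27/230)
j=2 picked index 3: u0 ∈ [9/230, 49/230)
j=3 picked index 3: u0 ∈ [-7/115, 13/115)
j=4 picked index 4: u0 ∈ [3/230, 14/115)
j=5 picked index 5: u0 ∈ [1/46, 1/23)
j=6 picked index 6: u0 ∈ [-13/230, 27/230)
j=7 picked index 7: u0 ∈ [2/115, 39/230)
j=8 picked index 7: u0 ∈ [-19/230, 8/115)
j=9 picked index 9: u0 ∈ [3/230, 1/10)
intersection: [9/230, 1/23)

9/230 1/23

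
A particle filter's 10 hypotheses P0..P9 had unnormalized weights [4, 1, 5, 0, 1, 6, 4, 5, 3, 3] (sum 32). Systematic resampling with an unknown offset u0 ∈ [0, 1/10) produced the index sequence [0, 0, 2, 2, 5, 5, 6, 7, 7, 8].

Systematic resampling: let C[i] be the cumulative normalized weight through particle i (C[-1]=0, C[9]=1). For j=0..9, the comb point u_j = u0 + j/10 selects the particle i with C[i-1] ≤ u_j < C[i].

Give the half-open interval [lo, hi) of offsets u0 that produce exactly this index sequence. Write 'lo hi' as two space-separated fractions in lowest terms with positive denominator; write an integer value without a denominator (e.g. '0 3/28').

0 1/160

C = [1/8, 5/32, 5/16, 5/16, 11/32, 17/32, 21/32, 13/16, 29/32, 1]
j=0 picked index 0: u0 ∈ [0, 1/8)
j=1 picked index 0: u0 ∈ [-1/10, 1/40)
j=2 picked index 2: u0 ∈ [-7/160, 9/80)
j=3 picked index 2: u0 ∈ [-23/160, 1/80)
j=4 picked index 5: u0 ∈ [-9/160, 21/160)
j=5 picked index 5: u0 ∈ [-5/32, 1/32)
j=6 picked index 6: u0 ∈ [-11/160, 9/160)
j=7 picked index 7: u0 ∈ [-7/160, 9/80)
j=8 picked index 7: u0 ∈ [-23/160, 1/80)
j=9 picked index 8: u0 ∈ [-7/80, 1/160)
intersection: [0, 1/160)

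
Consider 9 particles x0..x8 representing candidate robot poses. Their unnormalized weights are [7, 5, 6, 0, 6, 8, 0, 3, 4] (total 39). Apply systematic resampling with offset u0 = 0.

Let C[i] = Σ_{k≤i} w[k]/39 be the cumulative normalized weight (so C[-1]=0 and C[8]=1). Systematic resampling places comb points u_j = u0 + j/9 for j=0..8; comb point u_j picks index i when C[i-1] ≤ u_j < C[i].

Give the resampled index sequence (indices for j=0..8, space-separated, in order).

0 0 1 2 2 4 5 5 7

C = [7/39, 4/13, 6/13, 6/13, 8/13, 32/39, 32/39, 35/39, 1]
j=0: u_0=0 ∈ [0, 7/39) → index 0
j=1: u_1=1/9 ∈ [0, 7/39) → index 0
j=2: u_2=2/9 ∈ [7/39, 4/13) → index 1
j=3: u_3=1/3 ∈ [4/13, 6/13) → index 2
j=4: u_4=4/9 ∈ [4/13, 6/13) → index 2
j=5: u_5=5/9 ∈ [6/13, 8/13) → index 4
j=6: u_6=2/3 ∈ [8/13, 32/39) → index 5
j=7: u_7=7/9 ∈ [8/13, 32/39) → index 5
j=8: u_8=8/9 ∈ [32/39, 35/39) → index 7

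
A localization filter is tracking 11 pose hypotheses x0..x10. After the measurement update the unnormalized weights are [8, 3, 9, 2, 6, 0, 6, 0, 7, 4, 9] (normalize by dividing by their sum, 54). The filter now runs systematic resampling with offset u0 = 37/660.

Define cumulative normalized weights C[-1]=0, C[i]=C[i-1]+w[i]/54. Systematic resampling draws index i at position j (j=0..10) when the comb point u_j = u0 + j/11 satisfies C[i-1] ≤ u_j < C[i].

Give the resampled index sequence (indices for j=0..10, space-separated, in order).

0 0 2 2 4 4 6 8 9 10 10

C = [4/27, 11/54, 10/27, 11/27, 14/27, 14/27, 17/27, 17/27, 41/54, 5/6, 1]
j=0: u_0=37/660 ∈ [0, 4/27) → index 0
j=1: u_1=97/660 ∈ [0, 4/27) → index 0
j=2: u_2=157/660 ∈ [11/54, 10/27) → index 2
j=3: u_3=217/660 ∈ [11/54, 10/27) → index 2
j=4: u_4=277/660 ∈ [11/27, 14/27) → index 4
j=5: u_5=337/660 ∈ [11/27, 14/27) → index 4
j=6: u_6=397/660 ∈ [14/27, 17/27) → index 6
j=7: u_7=457/660 ∈ [17/27, 41/54) → index 8
j=8: u_8=47/60 ∈ [41/54, 5/6) → index 9
j=9: u_9=577/660 ∈ [5/6, 1) → index 10
j=10: u_10=637/660 ∈ [5/6, 1) → index 10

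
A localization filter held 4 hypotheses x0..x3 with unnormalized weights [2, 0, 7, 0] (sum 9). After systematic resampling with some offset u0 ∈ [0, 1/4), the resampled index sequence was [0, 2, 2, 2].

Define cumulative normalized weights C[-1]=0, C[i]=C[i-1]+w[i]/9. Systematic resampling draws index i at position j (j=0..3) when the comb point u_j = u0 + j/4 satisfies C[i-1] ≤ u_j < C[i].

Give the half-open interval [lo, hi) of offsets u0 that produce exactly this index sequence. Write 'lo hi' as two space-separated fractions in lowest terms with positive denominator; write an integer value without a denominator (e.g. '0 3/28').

0 2/9

C = [2/9, 2/9, 1, 1]
j=0 picked index 0: u0 ∈ [0, 2/9)
j=1 picked index 2: u0 ∈ [-1/36, 3/4)
j=2 picked index 2: u0 ∈ [-5/18, 1/2)
j=3 picked index 2: u0 ∈ [-19/36, 1/4)
intersection: [0, 2/9)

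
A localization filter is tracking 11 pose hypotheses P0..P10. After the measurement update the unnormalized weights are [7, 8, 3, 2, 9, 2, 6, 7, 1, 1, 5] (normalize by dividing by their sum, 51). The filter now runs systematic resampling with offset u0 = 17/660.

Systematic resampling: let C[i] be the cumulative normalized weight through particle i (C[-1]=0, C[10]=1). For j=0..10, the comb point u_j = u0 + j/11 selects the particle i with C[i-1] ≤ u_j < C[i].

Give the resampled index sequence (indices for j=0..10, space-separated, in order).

0 0 1 2 3 4 5 6 7 7 10

C = [7/51, 5/17, 6/17, 20/51, 29/51, 31/51, 37/51, 44/51, 15/17, 46/51, 1]
j=0: u_0=17/660 ∈ [0, 7/51) → index 0
j=1: u_1=7/60 ∈ [0, 7/51) → index 0
j=2: u_2=137/660 ∈ [7/51, 5/17) → index 1
j=3: u_3=197/660 ∈ [5/17, 6/17) → index 2
j=4: u_4=257/660 ∈ [6/17, 20/51) → index 3
j=5: u_5=317/660 ∈ [20/51, 29/51) → index 4
j=6: u_6=377/660 ∈ [29/51, 31/51) → index 5
j=7: u_7=437/660 ∈ [31/51, 37/51) → index 6
j=8: u_8=497/660 ∈ [37/51, 44/51) → index 7
j=9: u_9=557/660 ∈ [37/51, 44/51) → index 7
j=10: u_10=617/660 ∈ [46/51, 1) → index 10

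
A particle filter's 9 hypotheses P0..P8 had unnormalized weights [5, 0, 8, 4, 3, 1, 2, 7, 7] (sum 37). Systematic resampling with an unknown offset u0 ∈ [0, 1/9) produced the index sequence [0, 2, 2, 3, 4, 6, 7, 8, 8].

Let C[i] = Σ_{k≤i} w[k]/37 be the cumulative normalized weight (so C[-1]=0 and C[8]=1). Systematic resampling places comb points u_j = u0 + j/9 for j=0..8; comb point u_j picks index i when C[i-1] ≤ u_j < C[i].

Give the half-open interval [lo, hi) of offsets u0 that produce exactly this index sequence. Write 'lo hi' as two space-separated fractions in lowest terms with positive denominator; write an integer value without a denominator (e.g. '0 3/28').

11/333 22/333

C = [5/37, 5/37, 13/37, 17/37, 20/37, 21/37, 23/37, 30/37, 1]
j=0 picked index 0: u0 ∈ [0, 5/37)
j=1 picked index 2: u0 ∈ [8/333, 80/333)
j=2 picked index 2: u0 ∈ [-29/333, 43/333)
j=3 picked index 3: u0 ∈ [2/111, 14/111)
j=4 picked index 4: u0 ∈ [5/333, 32/333)
j=5 picked index 6: u0 ∈ [4/333, 22/333)
j=6 picked index 7: u0 ∈ [-5/111, 16/111)
j=7 picked index 8: u0 ∈ [11/333, 2/9)
j=8 picked index 8: u0 ∈ [-26/333, 1/9)
intersection: [11/333, 22/333)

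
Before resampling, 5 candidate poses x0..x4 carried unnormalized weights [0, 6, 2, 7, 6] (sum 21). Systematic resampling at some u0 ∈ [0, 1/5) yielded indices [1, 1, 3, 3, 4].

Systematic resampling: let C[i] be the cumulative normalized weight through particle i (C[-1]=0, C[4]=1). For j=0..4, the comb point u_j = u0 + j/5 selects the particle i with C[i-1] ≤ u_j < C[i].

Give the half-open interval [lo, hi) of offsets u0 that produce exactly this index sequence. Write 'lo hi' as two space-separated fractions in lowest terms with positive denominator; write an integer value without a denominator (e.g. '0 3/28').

C = [0, 2/7, 8/21, 5/7, 1]
j=0 picked index 1: u0 ∈ [0, 2/7)
j=1 picked index 1: u0 ∈ [-1/5, 3/35)
j=2 picked index 3: u0 ∈ [-2/105, 11/35)
j=3 picked index 3: u0 ∈ [-23/105, 4/35)
j=4 picked index 4: u0 ∈ [-3/35, 1/5)
intersection: [0, 3/35)

0 3/35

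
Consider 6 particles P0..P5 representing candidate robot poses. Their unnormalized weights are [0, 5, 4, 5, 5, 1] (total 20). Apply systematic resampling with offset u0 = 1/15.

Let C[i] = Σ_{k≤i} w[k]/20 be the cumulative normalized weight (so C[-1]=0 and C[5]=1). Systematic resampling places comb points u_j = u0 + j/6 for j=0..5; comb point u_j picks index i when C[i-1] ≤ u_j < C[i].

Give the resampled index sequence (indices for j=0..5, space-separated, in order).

1 1 2 3 4 4

C = [0, 1/4, 9/20, 7/10, 19/20, 1]
j=0: u_0=1/15 ∈ [0, 1/4) → index 1
j=1: u_1=7/30 ∈ [0, 1/4) → index 1
j=2: u_2=2/5 ∈ [1/4, 9/20) → index 2
j=3: u_3=17/30 ∈ [9/20, 7/10) → index 3
j=4: u_4=11/15 ∈ [7/10, 19/20) → index 4
j=5: u_5=9/10 ∈ [7/10, 19/20) → index 4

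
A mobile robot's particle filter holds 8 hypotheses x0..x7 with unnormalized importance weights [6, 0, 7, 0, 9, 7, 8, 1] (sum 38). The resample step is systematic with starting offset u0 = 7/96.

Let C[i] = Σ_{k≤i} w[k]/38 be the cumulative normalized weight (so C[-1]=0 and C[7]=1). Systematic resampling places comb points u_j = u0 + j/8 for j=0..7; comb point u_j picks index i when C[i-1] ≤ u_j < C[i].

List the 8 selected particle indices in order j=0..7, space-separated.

C = [3/19, 3/19, 13/38, 13/38, 11/19, 29/38, 37/38, 1]
j=0: u_0=7/96 ∈ [0, 3/19) → index 0
j=1: u_1=19/96 ∈ [3/19, 13/38) → index 2
j=2: u_2=31/96 ∈ [3/19, 13/38) → index 2
j=3: u_3=43/96 ∈ [13/38, 11/19) → index 4
j=4: u_4=55/96 ∈ [13/38, 11/19) → index 4
j=5: u_5=67/96 ∈ [11/19, 29/38) → index 5
j=6: u_6=79/96 ∈ [29/38, 37/38) → index 6
j=7: u_7=91/96 ∈ [29/38, 37/38) → index 6

0 2 2 4 4 5 6 6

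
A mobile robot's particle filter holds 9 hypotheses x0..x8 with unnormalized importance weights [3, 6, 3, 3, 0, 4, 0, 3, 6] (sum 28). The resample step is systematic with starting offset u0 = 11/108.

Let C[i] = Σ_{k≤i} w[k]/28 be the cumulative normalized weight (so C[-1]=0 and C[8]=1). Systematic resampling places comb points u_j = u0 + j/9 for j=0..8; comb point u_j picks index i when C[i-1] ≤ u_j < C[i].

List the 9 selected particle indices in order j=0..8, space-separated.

C = [3/28, 9/28, 3/7, 15/28, 15/28, 19/28, 19/28, 11/14, 1]
j=0: u_0=11/108 ∈ [0, 3/28) → index 0
j=1: u_1=23/108 ∈ [3/28, 9/28) → index 1
j=2: u_2=35/108 ∈ [9/28, 3/7) → index 2
j=3: u_3=47/108 ∈ [3/7, 15/28) → index 3
j=4: u_4=59/108 ∈ [15/28, 19/28) → index 5
j=5: u_5=71/108 ∈ [15/28, 19/28) → index 5
j=6: u_6=83/108 ∈ [19/28, 11/14) → index 7
j=7: u_7=95/108 ∈ [11/14, 1) → index 8
j=8: u_8=107/108 ∈ [11/14, 1) → index 8

0 1 2 3 5 5 7 8 8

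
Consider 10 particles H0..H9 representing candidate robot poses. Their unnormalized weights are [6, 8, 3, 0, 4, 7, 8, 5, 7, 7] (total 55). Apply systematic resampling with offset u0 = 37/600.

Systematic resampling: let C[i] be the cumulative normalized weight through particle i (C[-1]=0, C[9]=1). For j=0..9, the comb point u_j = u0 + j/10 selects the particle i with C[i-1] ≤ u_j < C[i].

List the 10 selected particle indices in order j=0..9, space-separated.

0 1 2 4 5 6 7 8 8 9

C = [6/55, 14/55, 17/55, 17/55, 21/55, 28/55, 36/55, 41/55, 48/55, 1]
j=0: u_0=37/600 ∈ [0, 6/55) → index 0
j=1: u_1=97/600 ∈ [6/55, 14/55) → index 1
j=2: u_2=157/600 ∈ [14/55, 17/55) → index 2
j=3: u_3=217/600 ∈ [17/55, 21/55) → index 4
j=4: u_4=277/600 ∈ [21/55, 28/55) → index 5
j=5: u_5=337/600 ∈ [28/55, 36/55) → index 6
j=6: u_6=397/600 ∈ [36/55, 41/55) → index 7
j=7: u_7=457/600 ∈ [41/55, 48/55) → index 8
j=8: u_8=517/600 ∈ [41/55, 48/55) → index 8
j=9: u_9=577/600 ∈ [48/55, 1) → index 9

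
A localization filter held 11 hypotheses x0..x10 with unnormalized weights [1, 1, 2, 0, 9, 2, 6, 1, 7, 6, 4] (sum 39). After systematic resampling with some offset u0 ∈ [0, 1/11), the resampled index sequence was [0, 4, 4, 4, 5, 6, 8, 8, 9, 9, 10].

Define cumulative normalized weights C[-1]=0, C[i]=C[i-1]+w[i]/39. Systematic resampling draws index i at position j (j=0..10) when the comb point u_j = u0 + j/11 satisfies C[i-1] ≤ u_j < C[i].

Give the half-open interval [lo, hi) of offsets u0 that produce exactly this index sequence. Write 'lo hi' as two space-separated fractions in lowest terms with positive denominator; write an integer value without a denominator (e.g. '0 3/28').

8/429 3/143

C = [1/39, 2/39, 4/39, 4/39, 1/3, 5/13, 7/13, 22/39, 29/39, 35/39, 1]
j=0 picked index 0: u0 ∈ [0, 1/39)
j=1 picked index 4: u0 ∈ [5/429, 8/33)
j=2 picked index 4: u0 ∈ [-34/429, 5/33)
j=3 picked index 4: u0 ∈ [-73/429, 2/33)
j=4 picked index 5: u0 ∈ [-1/33, 3/143)
j=5 picked index 6: u0 ∈ [-10/143, 12/143)
j=6 picked index 8: u0 ∈ [8/429, 85/429)
j=7 picked index 8: u0 ∈ [-31/429, 46/429)
j=8 picked index 9: u0 ∈ [7/429, 73/429)
j=9 picked index 9: u0 ∈ [-32/429, 34/429)
j=10 picked index 10: u0 ∈ [-5/429, 1/11)
intersection: [8/429, 3/143)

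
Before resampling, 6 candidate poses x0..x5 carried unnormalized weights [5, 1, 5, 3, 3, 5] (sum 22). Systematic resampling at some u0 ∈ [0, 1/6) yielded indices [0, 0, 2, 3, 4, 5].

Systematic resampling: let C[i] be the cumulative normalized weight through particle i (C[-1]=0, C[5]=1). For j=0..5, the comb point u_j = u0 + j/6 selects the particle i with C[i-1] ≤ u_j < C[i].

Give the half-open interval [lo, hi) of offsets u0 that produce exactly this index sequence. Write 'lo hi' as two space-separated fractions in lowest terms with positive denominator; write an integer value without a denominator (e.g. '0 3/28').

C = [5/22, 3/11, 1/2, 7/11, 17/22, 1]
j=0 picked index 0: u0 ∈ [0, 5/22)
j=1 picked index 0: u0 ∈ [-1/6, 2/33)
j=2 picked index 2: u0 ∈ [-2/33, 1/6)
j=3 picked index 3: u0 ∈ [0, 3/22)
j=4 picked index 4: u0 ∈ [-1/33, 7/66)
j=5 picked index 5: u0 ∈ [-2/33, 1/6)
intersection: [0, 2/33)

0 2/33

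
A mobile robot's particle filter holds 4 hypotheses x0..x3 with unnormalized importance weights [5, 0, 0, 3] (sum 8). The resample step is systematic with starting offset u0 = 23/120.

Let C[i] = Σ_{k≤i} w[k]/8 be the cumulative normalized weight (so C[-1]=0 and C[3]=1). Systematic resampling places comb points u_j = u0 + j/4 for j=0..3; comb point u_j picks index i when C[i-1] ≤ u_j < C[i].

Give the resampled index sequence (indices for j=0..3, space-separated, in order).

0 0 3 3

C = [5/8, 5/8, 5/8, 1]
j=0: u_0=23/120 ∈ [0, 5/8) → index 0
j=1: u_1=53/120 ∈ [0, 5/8) → index 0
j=2: u_2=83/120 ∈ [5/8, 1) → index 3
j=3: u_3=113/120 ∈ [5/8, 1) → index 3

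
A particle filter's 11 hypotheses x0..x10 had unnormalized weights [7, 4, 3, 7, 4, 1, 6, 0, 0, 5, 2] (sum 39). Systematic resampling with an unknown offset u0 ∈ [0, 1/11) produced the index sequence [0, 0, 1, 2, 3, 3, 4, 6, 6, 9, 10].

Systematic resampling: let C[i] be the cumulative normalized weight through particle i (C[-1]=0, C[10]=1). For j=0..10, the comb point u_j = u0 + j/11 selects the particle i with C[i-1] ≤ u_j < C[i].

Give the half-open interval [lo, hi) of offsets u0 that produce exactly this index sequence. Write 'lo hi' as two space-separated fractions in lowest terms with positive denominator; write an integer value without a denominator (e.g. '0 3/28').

C = [7/39, 11/39, 14/39, 7/13, 25/39, 2/3, 32/39, 32/39, 32/39, 37/39, 1]
j=0 picked index 0: u0 ∈ [0, 7/39)
j=1 picked index 0: u0 ∈ [-1/11, 38/429)
j=2 picked index 1: u0 ∈ [-1/429, 43/429)
j=3 picked index 2: u0 ∈ [4/429, 37/429)
j=4 picked index 3: u0 ∈ [-2/429, 25/143)
j=5 picked index 3: u0 ∈ [-41/429, 12/143)
j=6 picked index 4: u0 ∈ [-1/143, 41/429)
j=7 picked index 6: u0 ∈ [1/33, 79/429)
j=8 picked index 6: u0 ∈ [-2/33, 40/429)
j=9 picked index 9: u0 ∈ [1/429, 56/429)
j=10 picked index 10: u0 ∈ [17/429, 1/11)
intersection: [17/429, 12/143)

17/429 12/143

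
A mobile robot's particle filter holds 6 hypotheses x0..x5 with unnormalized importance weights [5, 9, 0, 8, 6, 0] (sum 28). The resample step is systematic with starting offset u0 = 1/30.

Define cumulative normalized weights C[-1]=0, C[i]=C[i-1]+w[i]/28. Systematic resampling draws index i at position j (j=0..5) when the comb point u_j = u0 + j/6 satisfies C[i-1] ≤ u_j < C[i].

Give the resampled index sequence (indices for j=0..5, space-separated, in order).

C = [5/28, 1/2, 1/2, 11/14, 1, 1]
j=0: u_0=1/30 ∈ [0, 5/28) → index 0
j=1: u_1=1/5 ∈ [5/28, 1/2) → index 1
j=2: u_2=11/30 ∈ [5/28, 1/2) → index 1
j=3: u_3=8/15 ∈ [1/2, 11/14) → index 3
j=4: u_4=7/10 ∈ [1/2, 11/14) → index 3
j=5: u_5=13/15 ∈ [11/14, 1) → index 4

0 1 1 3 3 4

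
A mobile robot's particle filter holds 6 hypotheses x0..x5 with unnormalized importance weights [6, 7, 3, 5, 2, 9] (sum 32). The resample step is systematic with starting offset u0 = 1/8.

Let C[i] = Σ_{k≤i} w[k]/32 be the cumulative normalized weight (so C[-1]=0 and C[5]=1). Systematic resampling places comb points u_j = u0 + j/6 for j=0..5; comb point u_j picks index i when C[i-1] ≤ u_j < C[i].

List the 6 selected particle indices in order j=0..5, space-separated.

0 1 2 3 5 5

C = [3/16, 13/32, 1/2, 21/32, 23/32, 1]
j=0: u_0=1/8 ∈ [0, 3/16) → index 0
j=1: u_1=7/24 ∈ [3/16, 13/32) → index 1
j=2: u_2=11/24 ∈ [13/32, 1/2) → index 2
j=3: u_3=5/8 ∈ [1/2, 21/32) → index 3
j=4: u_4=19/24 ∈ [23/32, 1) → index 5
j=5: u_5=23/24 ∈ [23/32, 1) → index 5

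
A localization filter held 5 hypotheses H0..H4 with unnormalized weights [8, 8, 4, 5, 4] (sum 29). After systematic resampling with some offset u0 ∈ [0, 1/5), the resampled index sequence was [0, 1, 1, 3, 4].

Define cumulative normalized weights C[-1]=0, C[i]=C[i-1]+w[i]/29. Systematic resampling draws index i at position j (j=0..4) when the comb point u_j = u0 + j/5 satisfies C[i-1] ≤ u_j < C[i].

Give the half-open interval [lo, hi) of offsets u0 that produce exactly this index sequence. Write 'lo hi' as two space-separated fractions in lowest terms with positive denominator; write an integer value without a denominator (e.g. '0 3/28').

13/145 22/145

C = [8/29, 16/29, 20/29, 25/29, 1]
j=0 picked index 0: u0 ∈ [0, 8/29)
j=1 picked index 1: u0 ∈ [11/145, 51/145)
j=2 picked index 1: u0 ∈ [-18/145, 22/145)
j=3 picked index 3: u0 ∈ [13/145, 38/145)
j=4 picked index 4: u0 ∈ [9/145, 1/5)
intersection: [13/145, 22/145)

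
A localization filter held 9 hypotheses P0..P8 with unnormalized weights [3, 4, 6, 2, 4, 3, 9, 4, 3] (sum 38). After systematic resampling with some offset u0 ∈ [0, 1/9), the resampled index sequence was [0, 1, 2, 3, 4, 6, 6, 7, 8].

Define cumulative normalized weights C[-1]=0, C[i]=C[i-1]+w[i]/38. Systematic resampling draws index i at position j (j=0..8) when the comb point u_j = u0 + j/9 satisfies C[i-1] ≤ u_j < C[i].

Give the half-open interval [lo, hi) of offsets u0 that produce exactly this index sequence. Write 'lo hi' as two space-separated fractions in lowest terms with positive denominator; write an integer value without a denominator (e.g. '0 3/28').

13/342 1/18

C = [3/38, 7/38, 13/38, 15/38, 1/2, 11/19, 31/38, 35/38, 1]
j=0 picked index 0: u0 ∈ [0, 3/38)
j=1 picked index 1: u0 ∈ [-11/342, 25/342)
j=2 picked index 2: u0 ∈ [-13/342, 41/342)
j=3 picked index 3: u0 ∈ [1/114, 7/114)
j=4 picked index 4: u0 ∈ [-17/342, 1/18)
j=5 picked index 6: u0 ∈ [4/171, 89/342)
j=6 picked index 6: u0 ∈ [-5/57, 17/114)
j=7 picked index 7: u0 ∈ [13/342, 49/342)
j=8 picked index 8: u0 ∈ [11/342, 1/9)
intersection: [13/342, 1/18)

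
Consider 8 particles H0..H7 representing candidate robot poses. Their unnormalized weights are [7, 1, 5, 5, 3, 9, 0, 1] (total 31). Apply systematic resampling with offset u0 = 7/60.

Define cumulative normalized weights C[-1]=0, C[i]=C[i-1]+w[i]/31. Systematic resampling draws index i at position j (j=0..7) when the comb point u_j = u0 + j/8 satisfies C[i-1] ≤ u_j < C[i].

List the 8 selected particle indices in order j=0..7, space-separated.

0 1 2 3 4 5 5 7

C = [7/31, 8/31, 13/31, 18/31, 21/31, 30/31, 30/31, 1]
j=0: u_0=7/60 ∈ [0, 7/31) → index 0
j=1: u_1=29/120 ∈ [7/31, 8/31) → index 1
j=2: u_2=11/30 ∈ [8/31, 13/31) → index 2
j=3: u_3=59/120 ∈ [13/31, 18/31) → index 3
j=4: u_4=37/60 ∈ [18/31, 21/31) → index 4
j=5: u_5=89/120 ∈ [21/31, 30/31) → index 5
j=6: u_6=13/15 ∈ [21/31, 30/31) → index 5
j=7: u_7=119/120 ∈ [30/31, 1) → index 7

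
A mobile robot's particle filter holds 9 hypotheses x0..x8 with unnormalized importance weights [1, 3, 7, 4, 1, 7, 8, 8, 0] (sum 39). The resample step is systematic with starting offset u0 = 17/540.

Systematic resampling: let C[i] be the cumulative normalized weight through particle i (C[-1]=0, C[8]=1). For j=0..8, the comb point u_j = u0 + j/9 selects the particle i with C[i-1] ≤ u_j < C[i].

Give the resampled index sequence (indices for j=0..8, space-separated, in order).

1 2 2 3 5 5 6 7 7

C = [1/39, 4/39, 11/39, 5/13, 16/39, 23/39, 31/39, 1, 1]
j=0: u_0=17/540 ∈ [1/39, 4/39) → index 1
j=1: u_1=77/540 ∈ [4/39, 11/39) → index 2
j=2: u_2=137/540 ∈ [4/39, 11/39) → index 2
j=3: u_3=197/540 ∈ [11/39, 5/13) → index 3
j=4: u_4=257/540 ∈ [16/39, 23/39) → index 5
j=5: u_5=317/540 ∈ [16/39, 23/39) → index 5
j=6: u_6=377/540 ∈ [23/39, 31/39) → index 6
j=7: u_7=437/540 ∈ [31/39, 1) → index 7
j=8: u_8=497/540 ∈ [31/39, 1) → index 7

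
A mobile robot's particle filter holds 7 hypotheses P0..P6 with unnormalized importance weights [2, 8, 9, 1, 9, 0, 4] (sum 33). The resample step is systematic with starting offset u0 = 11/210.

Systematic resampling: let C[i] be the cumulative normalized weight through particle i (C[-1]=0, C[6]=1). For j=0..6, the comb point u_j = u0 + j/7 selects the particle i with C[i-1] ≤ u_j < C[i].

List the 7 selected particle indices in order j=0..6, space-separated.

C = [2/33, 10/33, 19/33, 20/33, 29/33, 29/33, 1]
j=0: u_0=11/210 ∈ [0, 2/33) → index 0
j=1: u_1=41/210 ∈ [2/33, 10/33) → index 1
j=2: u_2=71/210 ∈ [10/33, 19/33) → index 2
j=3: u_3=101/210 ∈ [10/33, 19/33) → index 2
j=4: u_4=131/210 ∈ [20/33, 29/33) → index 4
j=5: u_5=23/30 ∈ [20/33, 29/33) → index 4
j=6: u_6=191/210 ∈ [29/33, 1) → index 6

0 1 2 2 4 4 6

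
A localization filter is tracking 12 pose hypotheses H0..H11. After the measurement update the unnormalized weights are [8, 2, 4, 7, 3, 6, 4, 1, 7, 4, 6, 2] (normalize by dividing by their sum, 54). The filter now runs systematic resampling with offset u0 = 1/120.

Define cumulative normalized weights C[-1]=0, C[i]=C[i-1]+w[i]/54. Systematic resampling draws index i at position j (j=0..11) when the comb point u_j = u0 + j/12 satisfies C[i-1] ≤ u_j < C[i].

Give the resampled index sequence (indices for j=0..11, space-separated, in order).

C = [4/27, 5/27, 7/27, 7/18, 4/9, 5/9, 17/27, 35/54, 7/9, 23/27, 26/27, 1]
j=0: u_0=1/120 ∈ [0, 4/27) → index 0
j=1: u_1=11/120 ∈ [0, 4/27) → index 0
j=2: u_2=7/40 ∈ [4/27, 5/27) → index 1
j=3: u_3=31/120 ∈ [5/27, 7/27) → index 2
j=4: u_4=41/120 ∈ [7/27, 7/18) → index 3
j=5: u_5=17/40 ∈ [7/18, 4/9) → index 4
j=6: u_6=61/120 ∈ [4/9, 5/9) → index 5
j=7: u_7=71/120 ∈ [5/9, 17/27) → index 6
j=8: u_8=27/40 ∈ [35/54, 7/9) → index 8
j=9: u_9=91/120 ∈ [35/54, 7/9) → index 8
j=10: u_10=101/120 ∈ [7/9, 23/27) → index 9
j=11: u_11=37/40 ∈ [23/27, 26/27) → index 10

0 0 1 2 3 4 5 6 8 8 9 10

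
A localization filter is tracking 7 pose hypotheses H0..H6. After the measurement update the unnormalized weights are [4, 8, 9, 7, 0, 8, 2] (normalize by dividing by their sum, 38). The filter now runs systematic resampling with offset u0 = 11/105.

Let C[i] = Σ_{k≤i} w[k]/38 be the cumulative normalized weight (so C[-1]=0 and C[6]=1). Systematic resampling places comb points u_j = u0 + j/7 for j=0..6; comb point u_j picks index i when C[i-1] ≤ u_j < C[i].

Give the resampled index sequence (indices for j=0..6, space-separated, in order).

C = [2/19, 6/19, 21/38, 14/19, 14/19, 18/19, 1]
j=0: u_0=11/105 ∈ [0, 2/19) → index 0
j=1: u_1=26/105 ∈ [2/19, 6/19) → index 1
j=2: u_2=41/105 ∈ [6/19, 21/38) → index 2
j=3: u_3=8/15 ∈ [6/19, 21/38) → index 2
j=4: u_4=71/105 ∈ [21/38, 14/19) → index 3
j=5: u_5=86/105 ∈ [14/19, 18/19) → index 5
j=6: u_6=101/105 ∈ [18/19, 1) → index 6

0 1 2 2 3 5 6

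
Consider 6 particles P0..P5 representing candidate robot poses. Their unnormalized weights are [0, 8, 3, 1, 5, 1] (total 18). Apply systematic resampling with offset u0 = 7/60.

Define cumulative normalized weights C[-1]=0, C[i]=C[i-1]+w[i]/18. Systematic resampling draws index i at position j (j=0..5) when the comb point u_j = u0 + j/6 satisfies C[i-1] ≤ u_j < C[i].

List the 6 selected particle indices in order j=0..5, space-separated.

C = [0, 4/9, 11/18, 2/3, 17/18, 1]
j=0: u_0=7/60 ∈ [0, 4/9) → index 1
j=1: u_1=17/60 ∈ [0, 4/9) → index 1
j=2: u_2=9/20 ∈ [4/9, 11/18) → index 2
j=3: u_3=37/60 ∈ [11/18, 2/3) → index 3
j=4: u_4=47/60 ∈ [2/3, 17/18) → index 4
j=5: u_5=19/20 ∈ [17/18, 1) → index 5

1 1 2 3 4 5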